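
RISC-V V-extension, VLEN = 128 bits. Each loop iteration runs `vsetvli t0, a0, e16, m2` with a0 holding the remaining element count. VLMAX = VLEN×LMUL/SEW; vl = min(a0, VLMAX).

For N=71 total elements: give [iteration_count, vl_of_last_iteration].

[iterations, last_vl] = [5, 7]

VLMAX = (128 × 2) / 16 = 16 lanes
71 elements at 16/iter → 5 passes, remainder 7 on the last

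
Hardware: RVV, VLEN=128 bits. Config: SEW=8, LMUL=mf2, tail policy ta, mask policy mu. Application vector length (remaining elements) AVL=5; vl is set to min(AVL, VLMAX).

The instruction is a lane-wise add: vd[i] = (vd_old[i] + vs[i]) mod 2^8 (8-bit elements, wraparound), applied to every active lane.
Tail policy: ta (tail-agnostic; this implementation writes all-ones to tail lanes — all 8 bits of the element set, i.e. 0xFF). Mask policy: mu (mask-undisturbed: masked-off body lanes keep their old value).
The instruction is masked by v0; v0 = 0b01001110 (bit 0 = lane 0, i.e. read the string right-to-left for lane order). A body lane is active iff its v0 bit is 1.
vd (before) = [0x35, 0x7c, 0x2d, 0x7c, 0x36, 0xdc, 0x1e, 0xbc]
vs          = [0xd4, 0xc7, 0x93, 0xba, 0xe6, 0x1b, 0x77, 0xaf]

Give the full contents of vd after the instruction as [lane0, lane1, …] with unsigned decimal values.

lanes per group: 128·1/2/8 = 8
vl ← min(5, 8) = 5
[0] mask-off/keep = 0x35
[1] add(0x7c,0xc7) = 0x43
[2] add(0x2d,0x93) = 0xc0
[3] add(0x7c,0xba) = 0x36
[4] mask-off/keep = 0x36
[5] tail/ones = 0xff
[6] tail/ones = 0xff
[7] tail/ones = 0xff

vd = [53, 67, 192, 54, 54, 255, 255, 255]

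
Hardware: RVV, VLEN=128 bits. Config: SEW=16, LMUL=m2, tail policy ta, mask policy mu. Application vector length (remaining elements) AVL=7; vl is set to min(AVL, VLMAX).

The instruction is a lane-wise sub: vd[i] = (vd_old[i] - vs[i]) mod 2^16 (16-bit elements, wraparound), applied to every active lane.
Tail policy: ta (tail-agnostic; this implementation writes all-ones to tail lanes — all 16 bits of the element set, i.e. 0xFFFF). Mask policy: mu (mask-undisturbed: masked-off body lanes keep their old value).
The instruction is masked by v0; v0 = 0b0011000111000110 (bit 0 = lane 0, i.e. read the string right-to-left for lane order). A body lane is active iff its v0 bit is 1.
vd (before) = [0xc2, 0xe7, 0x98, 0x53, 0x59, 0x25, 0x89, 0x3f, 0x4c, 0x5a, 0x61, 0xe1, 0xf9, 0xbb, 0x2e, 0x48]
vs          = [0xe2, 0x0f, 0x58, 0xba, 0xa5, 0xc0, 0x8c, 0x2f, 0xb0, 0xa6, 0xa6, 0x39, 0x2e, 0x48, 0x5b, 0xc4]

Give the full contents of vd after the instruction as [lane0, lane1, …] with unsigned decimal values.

VLMAX = (128 × 2) / 16 = 16 lanes
AVL=7 ≤ VLMAX=16, so vl = 7
  i=0: mask-off/keep → 194
  i=1: sub(0xe7,0x0f) → 216
  i=2: sub(0x98,0x58) → 64
  i=3: mask-off/keep → 83
  i=4: mask-off/keep → 89
  i=5: mask-off/keep → 37
  i=6: sub(0x89,0x8c) → 65533
  i=7: tail/ones → 65535
  i=8: tail/ones → 65535
  i=9: tail/ones → 65535
  i=10: tail/ones → 65535
  i=11: tail/ones → 65535
  i=12: tail/ones → 65535
  i=13: tail/ones → 65535
  i=14: tail/ones → 65535
  i=15: tail/ones → 65535

vd = [194, 216, 64, 83, 89, 37, 65533, 65535, 65535, 65535, 65535, 65535, 65535, 65535, 65535, 65535]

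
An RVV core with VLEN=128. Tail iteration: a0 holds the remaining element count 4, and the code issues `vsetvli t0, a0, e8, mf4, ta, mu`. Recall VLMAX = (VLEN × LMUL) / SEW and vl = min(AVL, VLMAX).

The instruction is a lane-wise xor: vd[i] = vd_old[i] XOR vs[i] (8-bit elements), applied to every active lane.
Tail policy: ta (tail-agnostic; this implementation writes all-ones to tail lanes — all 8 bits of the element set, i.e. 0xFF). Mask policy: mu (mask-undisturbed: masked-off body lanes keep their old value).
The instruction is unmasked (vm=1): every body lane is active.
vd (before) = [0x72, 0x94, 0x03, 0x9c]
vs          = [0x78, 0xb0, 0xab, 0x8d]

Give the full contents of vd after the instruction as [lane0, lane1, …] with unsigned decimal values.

vd = [10, 36, 168, 17]

lanes per group: 128·1/4/8 = 4
AVL=4 ≤ VLMAX=4, so vl = 4
  i=0: xor(0x72,0x78) → 10
  i=1: xor(0x94,0xb0) → 36
  i=2: xor(0x03,0xab) → 168
  i=3: xor(0x9c,0x8d) → 17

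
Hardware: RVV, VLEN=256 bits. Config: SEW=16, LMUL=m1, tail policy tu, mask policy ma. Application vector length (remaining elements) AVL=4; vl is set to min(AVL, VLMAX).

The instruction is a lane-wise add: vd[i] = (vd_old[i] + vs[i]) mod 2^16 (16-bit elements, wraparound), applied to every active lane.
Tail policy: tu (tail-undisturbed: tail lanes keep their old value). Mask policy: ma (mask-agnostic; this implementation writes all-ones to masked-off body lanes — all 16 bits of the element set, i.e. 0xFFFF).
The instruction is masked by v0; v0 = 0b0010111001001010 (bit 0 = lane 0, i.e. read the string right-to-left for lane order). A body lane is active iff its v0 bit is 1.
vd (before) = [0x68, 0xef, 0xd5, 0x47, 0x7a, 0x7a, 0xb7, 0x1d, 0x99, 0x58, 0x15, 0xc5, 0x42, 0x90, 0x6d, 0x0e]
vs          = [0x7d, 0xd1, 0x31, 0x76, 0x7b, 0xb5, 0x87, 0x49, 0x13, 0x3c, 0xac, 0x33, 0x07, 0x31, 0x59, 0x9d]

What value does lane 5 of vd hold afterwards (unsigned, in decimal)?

vd[5] = 122

lanes per group: 256·1/16 = 16
vl ← min(4, 16) = 4
vd[0] mask-off/ones -> 0xffff
vd[1] add(0xef,0xd1) -> 0x1c0
vd[2] mask-off/ones -> 0xffff
vd[3] add(0x47,0x76) -> 0xbd
vd[4] tail/keep -> 0x7a
vd[5] tail/keep -> 0x7a
vd[6] tail/keep -> 0xb7
vd[7] tail/keep -> 0x1d
vd[8] tail/keep -> 0x99
vd[9] tail/keep -> 0x58
vd[10] tail/keep -> 0x15
vd[11] tail/keep -> 0xc5
vd[12] tail/keep -> 0x42
vd[13] tail/keep -> 0x90
vd[14] tail/keep -> 0x6d
vd[15] tail/keep -> 0x0e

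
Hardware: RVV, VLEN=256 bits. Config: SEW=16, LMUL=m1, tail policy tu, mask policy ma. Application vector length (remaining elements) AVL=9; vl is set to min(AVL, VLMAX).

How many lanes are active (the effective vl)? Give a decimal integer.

vl = 9

VLMAX = VLEN×LMUL/SEW = 256×1/16 = 16
vl = min(AVL, VLMAX) = min(9, 16) = 9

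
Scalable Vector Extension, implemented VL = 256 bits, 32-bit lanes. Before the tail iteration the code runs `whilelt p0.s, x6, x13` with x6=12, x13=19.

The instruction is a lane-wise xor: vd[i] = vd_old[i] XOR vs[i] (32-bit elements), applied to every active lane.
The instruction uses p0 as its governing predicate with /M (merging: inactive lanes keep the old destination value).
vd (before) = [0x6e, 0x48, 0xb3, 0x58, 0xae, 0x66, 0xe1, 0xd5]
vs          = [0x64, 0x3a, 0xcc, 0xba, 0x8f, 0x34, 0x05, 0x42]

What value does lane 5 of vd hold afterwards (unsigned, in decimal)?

lane count: 256 div 32 = 8
p0[j] = (12+j < 19); true for j=0..6 → 7 lanes set
[0] xor(0x6e,0x64) = 0x0a
[1] xor(0x48,0x3a) = 0x72
[2] xor(0xb3,0xcc) = 0x7f
[3] xor(0x58,0xba) = 0xe2
[4] xor(0xae,0x8f) = 0x21
[5] xor(0x66,0x34) = 0x52
[6] xor(0xe1,0x05) = 0xe4
[7] tail/keep = 0xd5

vd[5] = 82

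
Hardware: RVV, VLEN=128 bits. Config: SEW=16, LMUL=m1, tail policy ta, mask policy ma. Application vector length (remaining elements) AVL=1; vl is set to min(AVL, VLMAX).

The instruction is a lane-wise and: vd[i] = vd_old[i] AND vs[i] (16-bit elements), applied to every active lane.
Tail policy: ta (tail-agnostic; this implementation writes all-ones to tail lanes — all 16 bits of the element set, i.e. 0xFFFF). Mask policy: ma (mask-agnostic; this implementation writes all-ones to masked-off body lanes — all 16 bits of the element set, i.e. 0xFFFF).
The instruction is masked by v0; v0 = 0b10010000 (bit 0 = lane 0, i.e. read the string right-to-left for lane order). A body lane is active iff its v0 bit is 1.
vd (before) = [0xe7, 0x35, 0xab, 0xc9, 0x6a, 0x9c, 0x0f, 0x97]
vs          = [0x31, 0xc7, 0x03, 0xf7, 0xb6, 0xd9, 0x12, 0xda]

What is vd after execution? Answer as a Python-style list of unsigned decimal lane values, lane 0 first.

vd = [65535, 65535, 65535, 65535, 65535, 65535, 65535, 65535]

lanes per group: 128·1/16 = 8
AVL=1 ≤ VLMAX=8, so vl = 1
[0] mask-off/ones = 0xffff
[1] tail/ones = 0xffff
[2] tail/ones = 0xffff
[3] tail/ones = 0xffff
[4] tail/ones = 0xffff
[5] tail/ones = 0xffff
[6] tail/ones = 0xffff
[7] tail/ones = 0xffff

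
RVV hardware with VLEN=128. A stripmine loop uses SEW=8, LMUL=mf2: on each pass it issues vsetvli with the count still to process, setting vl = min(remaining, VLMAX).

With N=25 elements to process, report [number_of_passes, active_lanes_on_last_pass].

lanes per group: 128·1/2/8 = 8
25 elements at 8/iter → 4 passes, remainder 1 on the last

[iterations, last_vl] = [4, 1]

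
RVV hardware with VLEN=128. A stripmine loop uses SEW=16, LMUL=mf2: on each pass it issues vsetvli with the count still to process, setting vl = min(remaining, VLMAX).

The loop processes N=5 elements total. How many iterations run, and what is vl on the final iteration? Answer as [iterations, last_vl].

lanes per group: 128·1/2/16 = 4
N=5: ⌈5/4⌉ = 2 iters; last vl = 5 − 1×4 = 1

[iterations, last_vl] = [2, 1]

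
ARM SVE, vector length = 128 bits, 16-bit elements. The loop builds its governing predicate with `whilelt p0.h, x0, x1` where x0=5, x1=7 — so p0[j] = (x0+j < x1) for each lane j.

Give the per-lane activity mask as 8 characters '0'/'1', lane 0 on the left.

register lanes = 128/16 = 8
p0[j] = (5+j < 7); true for j=0..1 → 2 lanes set
bits (lane 0 leftmost): 11000000

predicate = 11000000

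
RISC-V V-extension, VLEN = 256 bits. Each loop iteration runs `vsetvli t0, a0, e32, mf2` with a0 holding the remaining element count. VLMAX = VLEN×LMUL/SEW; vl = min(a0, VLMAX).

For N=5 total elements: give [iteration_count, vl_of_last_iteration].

lanes per group: 256·1/2/32 = 4
iterations = ceil(5/4) = 2; final-pass vl = 1

[iterations, last_vl] = [2, 1]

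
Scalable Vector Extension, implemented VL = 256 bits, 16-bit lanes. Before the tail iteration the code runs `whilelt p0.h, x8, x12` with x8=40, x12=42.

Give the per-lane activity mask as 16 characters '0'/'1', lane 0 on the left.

lane count: 256 div 16 = 16
active while 40+j < 42, i.e. j ∈ [0,2) capped at 16 ⇒ 2
bits (lane 0 leftmost): 1100000000000000

predicate = 1100000000000000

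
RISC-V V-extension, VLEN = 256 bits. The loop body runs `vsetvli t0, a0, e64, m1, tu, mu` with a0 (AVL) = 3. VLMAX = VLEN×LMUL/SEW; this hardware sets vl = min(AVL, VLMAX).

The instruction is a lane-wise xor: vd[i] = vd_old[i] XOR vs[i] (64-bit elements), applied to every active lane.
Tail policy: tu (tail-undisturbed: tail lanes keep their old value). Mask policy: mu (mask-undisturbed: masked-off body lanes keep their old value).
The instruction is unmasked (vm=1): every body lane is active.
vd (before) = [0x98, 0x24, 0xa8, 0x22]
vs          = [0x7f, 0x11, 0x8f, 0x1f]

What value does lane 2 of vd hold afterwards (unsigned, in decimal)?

vd[2] = 39

VLMAX = VLEN×LMUL/SEW = 256×1/64 = 4
vl = min(AVL, VLMAX) = min(3, 4) = 3
  i=0: xor(0x98,0x7f) → 231
  i=1: xor(0x24,0x11) → 53
  i=2: xor(0xa8,0x8f) → 39
  i=3: tail/keep → 34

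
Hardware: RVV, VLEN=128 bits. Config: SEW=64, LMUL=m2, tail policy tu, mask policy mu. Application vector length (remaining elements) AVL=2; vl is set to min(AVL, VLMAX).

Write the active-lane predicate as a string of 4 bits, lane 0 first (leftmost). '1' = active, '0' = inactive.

VLMAX = (128 × 2) / 64 = 4 lanes
AVL=2 ≤ VLMAX=4, so vl = 2
bits (lane 0 leftmost): 1100

predicate = 1100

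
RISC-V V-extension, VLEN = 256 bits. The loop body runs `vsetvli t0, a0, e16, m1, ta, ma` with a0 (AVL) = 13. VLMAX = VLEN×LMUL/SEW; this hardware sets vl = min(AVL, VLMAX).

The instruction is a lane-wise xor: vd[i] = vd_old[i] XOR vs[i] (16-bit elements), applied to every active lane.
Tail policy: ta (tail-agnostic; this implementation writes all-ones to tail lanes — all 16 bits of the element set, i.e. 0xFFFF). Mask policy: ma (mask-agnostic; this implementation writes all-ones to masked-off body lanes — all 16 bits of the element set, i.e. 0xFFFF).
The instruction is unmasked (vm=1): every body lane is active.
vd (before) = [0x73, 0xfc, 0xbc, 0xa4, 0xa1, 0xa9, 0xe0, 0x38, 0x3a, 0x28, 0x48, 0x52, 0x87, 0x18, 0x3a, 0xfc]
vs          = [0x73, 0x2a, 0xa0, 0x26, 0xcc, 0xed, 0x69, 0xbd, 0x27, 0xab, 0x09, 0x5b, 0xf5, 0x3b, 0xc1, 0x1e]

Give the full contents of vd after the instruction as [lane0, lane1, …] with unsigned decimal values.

vd = [0, 214, 28, 130, 109, 68, 137, 133, 29, 131, 65, 9, 114, 65535, 65535, 65535]

VLMAX = VLEN×LMUL/SEW = 256×1/16 = 16
AVL=13 ≤ VLMAX=16, so vl = 13
[0] xor(0x73,0x73) = 0x00
[1] xor(0xfc,0x2a) = 0xd6
[2] xor(0xbc,0xa0) = 0x1c
[3] xor(0xa4,0x26) = 0x82
[4] xor(0xa1,0xcc) = 0x6d
[5] xor(0xa9,0xed) = 0x44
[6] xor(0xe0,0x69) = 0x89
[7] xor(0x38,0xbd) = 0x85
[8] xor(0x3a,0x27) = 0x1d
[9] xor(0x28,0xab) = 0x83
[10] xor(0x48,0x09) = 0x41
[11] xor(0x52,0x5b) = 0x09
[12] xor(0x87,0xf5) = 0x72
[13] tail/ones = 0xffff
[14] tail/ones = 0xffff
[15] tail/ones = 0xffff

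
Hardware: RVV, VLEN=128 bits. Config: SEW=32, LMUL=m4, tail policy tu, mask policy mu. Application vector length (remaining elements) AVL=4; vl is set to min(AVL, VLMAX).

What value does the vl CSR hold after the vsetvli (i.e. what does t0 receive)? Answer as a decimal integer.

vl = 4

VLMAX = VLEN×LMUL/SEW = 128×4/32 = 16
vl ← min(4, 16) = 4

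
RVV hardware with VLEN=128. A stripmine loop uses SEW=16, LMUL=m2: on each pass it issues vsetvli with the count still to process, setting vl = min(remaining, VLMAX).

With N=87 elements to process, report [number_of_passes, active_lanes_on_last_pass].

[iterations, last_vl] = [6, 7]

VLMAX = VLEN×LMUL/SEW = 128×2/16 = 16
iterations = ceil(87/16) = 6; final-pass vl = 7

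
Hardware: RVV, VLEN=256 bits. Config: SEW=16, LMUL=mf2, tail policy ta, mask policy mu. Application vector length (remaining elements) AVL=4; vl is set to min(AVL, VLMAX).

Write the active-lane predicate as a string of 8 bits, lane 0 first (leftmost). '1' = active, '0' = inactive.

predicate = 11110000

VLMAX = (256 × 1/2) / 16 = 8 lanes
vl ← min(4, 8) = 4
bits (lane 0 leftmost): 11110000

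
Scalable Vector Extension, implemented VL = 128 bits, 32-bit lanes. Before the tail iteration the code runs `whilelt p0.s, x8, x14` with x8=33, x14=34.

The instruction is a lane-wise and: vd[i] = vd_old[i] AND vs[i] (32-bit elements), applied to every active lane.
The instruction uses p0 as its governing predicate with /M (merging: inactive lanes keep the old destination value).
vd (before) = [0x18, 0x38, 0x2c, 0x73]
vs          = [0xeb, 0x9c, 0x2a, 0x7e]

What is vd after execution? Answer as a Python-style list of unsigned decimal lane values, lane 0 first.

vd = [8, 56, 44, 115]

lane count: 128 div 32 = 4
whilelt: lane j active iff 33+j < 34 → j < 1 → 1 active
lane  0: and(0x18,0xeb) ⇒ 0x08
lane  1: tail/keep ⇒ 0x38
lane  2: tail/keep ⇒ 0x2c
lane  3: tail/keep ⇒ 0x73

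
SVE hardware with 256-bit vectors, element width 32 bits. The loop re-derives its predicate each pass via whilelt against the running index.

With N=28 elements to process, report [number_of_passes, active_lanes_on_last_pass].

lane count: 256 div 32 = 8
28 elements at 8/iter → 4 passes, remainder 4 on the last

[iterations, last_vl] = [4, 4]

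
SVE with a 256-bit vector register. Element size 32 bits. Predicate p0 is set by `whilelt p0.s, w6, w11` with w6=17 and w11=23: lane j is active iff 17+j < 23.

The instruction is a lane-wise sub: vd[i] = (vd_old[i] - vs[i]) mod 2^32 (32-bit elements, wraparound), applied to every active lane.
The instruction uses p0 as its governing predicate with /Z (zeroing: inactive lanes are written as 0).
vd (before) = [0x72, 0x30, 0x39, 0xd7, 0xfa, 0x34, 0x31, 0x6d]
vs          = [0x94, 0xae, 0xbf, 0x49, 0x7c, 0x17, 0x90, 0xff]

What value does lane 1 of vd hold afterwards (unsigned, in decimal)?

256-bit reg / 32-bit elem → 8 lanes
active while 17+j < 23, i.e. j ∈ [0,6) capped at 8 ⇒ 6
lane  0: sub(0x72,0x94) ⇒ 0xffffffde
lane  1: sub(0x30,0xae) ⇒ 0xffffff82
lane  2: sub(0x39,0xbf) ⇒ 0xffffff7a
lane  3: sub(0xd7,0x49) ⇒ 0x8e
lane  4: sub(0xfa,0x7c) ⇒ 0x7e
lane  5: sub(0x34,0x17) ⇒ 0x1d
lane  6: tail/zero ⇒ 0x00
lane  7: tail/zero ⇒ 0x00

vd[1] = 4294967170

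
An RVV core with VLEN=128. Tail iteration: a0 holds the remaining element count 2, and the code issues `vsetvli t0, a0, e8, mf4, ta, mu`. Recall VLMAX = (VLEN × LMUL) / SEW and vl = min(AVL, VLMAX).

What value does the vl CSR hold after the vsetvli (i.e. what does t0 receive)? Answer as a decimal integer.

VLMAX = (128 × 1/4) / 8 = 4 lanes
AVL=2 ≤ VLMAX=4, so vl = 2

vl = 2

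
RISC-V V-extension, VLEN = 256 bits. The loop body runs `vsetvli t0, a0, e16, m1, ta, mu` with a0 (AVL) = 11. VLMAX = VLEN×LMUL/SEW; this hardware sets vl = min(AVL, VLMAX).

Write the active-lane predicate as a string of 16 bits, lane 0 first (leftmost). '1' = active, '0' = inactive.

predicate = 1111111111100000

lanes per group: 256·1/16 = 16
vl ← min(11, 16) = 11
bits (lane 0 leftmost): 1111111111100000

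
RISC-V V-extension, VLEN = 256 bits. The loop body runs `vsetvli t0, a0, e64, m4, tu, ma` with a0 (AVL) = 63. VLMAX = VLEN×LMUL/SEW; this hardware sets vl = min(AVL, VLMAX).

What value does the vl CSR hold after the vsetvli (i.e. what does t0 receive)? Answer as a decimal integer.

vl = 16

VLMAX = (256 × 4) / 64 = 16 lanes
vl ← min(63, 16) = 16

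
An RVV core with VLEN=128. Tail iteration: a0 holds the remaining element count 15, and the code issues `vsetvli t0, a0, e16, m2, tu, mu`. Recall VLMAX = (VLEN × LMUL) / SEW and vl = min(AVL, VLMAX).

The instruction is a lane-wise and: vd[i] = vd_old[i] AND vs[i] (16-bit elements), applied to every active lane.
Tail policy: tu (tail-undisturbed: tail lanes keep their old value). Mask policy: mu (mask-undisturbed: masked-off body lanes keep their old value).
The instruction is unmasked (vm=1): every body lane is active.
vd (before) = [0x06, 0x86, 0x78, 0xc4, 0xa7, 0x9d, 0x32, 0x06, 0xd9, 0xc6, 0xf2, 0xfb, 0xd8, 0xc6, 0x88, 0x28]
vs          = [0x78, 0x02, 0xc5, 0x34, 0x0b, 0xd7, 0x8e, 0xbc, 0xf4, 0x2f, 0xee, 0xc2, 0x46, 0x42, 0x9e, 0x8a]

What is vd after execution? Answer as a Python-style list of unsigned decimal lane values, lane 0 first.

vd = [0, 2, 64, 4, 3, 149, 2, 4, 208, 6, 226, 194, 64, 66, 136, 40]

VLMAX = VLEN×LMUL/SEW = 128×2/16 = 16
AVL=15 ≤ VLMAX=16, so vl = 15
vd[0] and(0x06,0x78) -> 0x00
vd[1] and(0x86,0x02) -> 0x02
vd[2] and(0x78,0xc5) -> 0x40
vd[3] and(0xc4,0x34) -> 0x04
vd[4] and(0xa7,0x0b) -> 0x03
vd[5] and(0x9d,0xd7) -> 0x95
vd[6] and(0x32,0x8e) -> 0x02
vd[7] and(0x06,0xbc) -> 0x04
vd[8] and(0xd9,0xf4) -> 0xd0
vd[9] and(0xc6,0x2f) -> 0x06
vd[10] and(0xf2,0xee) -> 0xe2
vd[11] and(0xfb,0xc2) -> 0xc2
vd[12] and(0xd8,0x46) -> 0x40
vd[13] and(0xc6,0x42) -> 0x42
vd[14] and(0x88,0x9e) -> 0x88
vd[15] tail/keep -> 0x28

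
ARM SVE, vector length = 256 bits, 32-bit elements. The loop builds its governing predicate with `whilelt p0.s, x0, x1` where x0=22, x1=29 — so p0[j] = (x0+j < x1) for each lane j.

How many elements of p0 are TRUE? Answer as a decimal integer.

vl = 7

register lanes = 256/32 = 8
active while 22+j < 29, i.e. j ∈ [0,7) capped at 8 ⇒ 7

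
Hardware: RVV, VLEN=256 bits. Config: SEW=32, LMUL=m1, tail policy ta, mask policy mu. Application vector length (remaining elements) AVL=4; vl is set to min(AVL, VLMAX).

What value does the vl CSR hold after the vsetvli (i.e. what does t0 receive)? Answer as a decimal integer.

vl = 4

lanes per group: 256·1/32 = 8
vl = min(AVL, VLMAX) = min(4, 8) = 4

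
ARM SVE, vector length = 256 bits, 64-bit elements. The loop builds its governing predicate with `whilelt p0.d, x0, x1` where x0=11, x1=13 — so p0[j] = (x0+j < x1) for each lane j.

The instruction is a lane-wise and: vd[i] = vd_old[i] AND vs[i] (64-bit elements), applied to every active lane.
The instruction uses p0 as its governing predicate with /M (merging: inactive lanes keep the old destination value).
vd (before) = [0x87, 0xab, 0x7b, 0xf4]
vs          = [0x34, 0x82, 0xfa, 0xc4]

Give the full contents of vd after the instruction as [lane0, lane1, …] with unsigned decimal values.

lane count: 256 div 64 = 4
active while 11+j < 13, i.e. j ∈ [0,2) capped at 4 ⇒ 2
  i=0: and(0x87,0x34) → 4
  i=1: and(0xab,0x82) → 130
  i=2: tail/keep → 123
  i=3: tail/keep → 244

vd = [4, 130, 123, 244]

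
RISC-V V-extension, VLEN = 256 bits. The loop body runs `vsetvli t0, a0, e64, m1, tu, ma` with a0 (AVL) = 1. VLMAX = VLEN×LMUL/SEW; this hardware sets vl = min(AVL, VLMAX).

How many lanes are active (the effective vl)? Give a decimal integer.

vl = 1

VLMAX = VLEN×LMUL/SEW = 256×1/64 = 4
AVL=1 ≤ VLMAX=4, so vl = 1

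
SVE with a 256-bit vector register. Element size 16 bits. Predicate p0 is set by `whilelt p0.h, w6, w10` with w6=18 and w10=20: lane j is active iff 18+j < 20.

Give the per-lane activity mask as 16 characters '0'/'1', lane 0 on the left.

predicate = 1100000000000000

lane count: 256 div 16 = 16
active while 18+j < 20, i.e. j ∈ [0,2) capped at 16 ⇒ 2
bits (lane 0 leftmost): 1100000000000000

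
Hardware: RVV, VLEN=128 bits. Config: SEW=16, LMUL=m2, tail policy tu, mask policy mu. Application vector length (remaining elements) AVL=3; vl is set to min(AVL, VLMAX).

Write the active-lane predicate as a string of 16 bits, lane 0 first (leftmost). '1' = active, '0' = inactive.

lanes per group: 128·2/16 = 16
AVL=3 ≤ VLMAX=16, so vl = 3
bits (lane 0 leftmost): 1110000000000000

predicate = 1110000000000000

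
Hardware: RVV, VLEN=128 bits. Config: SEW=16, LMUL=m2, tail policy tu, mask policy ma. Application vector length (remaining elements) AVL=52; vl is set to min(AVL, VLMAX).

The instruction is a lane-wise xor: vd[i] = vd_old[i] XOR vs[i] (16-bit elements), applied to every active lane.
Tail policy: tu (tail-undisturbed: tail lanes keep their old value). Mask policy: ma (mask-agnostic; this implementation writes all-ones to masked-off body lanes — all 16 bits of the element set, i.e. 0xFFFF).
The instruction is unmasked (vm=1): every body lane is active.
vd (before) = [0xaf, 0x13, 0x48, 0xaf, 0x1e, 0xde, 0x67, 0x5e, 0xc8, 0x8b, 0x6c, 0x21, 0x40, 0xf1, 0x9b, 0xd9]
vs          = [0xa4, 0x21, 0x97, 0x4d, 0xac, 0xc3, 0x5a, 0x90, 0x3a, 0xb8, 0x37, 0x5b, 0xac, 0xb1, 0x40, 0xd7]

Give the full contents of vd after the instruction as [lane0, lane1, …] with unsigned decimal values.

VLMAX = (128 × 2) / 16 = 16 lanes
vl = min(AVL, VLMAX) = min(52, 16) = 16
[0] xor(0xaf,0xa4) = 0x0b
[1] xor(0x13,0x21) = 0x32
[2] xor(0x48,0x97) = 0xdf
[3] xor(0xaf,0x4d) = 0xe2
[4] xor(0x1e,0xac) = 0xb2
[5] xor(0xde,0xc3) = 0x1d
[6] xor(0x67,0x5a) = 0x3d
[7] xor(0x5e,0x90) = 0xce
[8] xor(0xc8,0x3a) = 0xf2
[9] xor(0x8b,0xb8) = 0x33
[10] xor(0x6c,0x37) = 0x5b
[11] xor(0x21,0x5b) = 0x7a
[12] xor(0x40,0xac) = 0xec
[13] xor(0xf1,0xb1) = 0x40
[14] xor(0x9b,0x40) = 0xdb
[15] xor(0xd9,0xd7) = 0x0e

vd = [11, 50, 223, 226, 178, 29, 61, 206, 242, 51, 91, 122, 236, 64, 219, 14]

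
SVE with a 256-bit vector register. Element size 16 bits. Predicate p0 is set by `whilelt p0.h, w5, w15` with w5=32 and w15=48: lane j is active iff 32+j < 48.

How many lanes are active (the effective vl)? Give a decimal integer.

vl = 16

register lanes = 256/16 = 16
p0[j] = (32+j < 48); true for j=0..15 → 16 lanes set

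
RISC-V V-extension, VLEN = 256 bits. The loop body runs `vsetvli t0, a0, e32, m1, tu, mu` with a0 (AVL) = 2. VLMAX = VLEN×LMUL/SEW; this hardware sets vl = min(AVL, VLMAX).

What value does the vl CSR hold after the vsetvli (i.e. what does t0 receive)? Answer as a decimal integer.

vl = 2

lanes per group: 256·1/32 = 8
AVL=2 ≤ VLMAX=8, so vl = 2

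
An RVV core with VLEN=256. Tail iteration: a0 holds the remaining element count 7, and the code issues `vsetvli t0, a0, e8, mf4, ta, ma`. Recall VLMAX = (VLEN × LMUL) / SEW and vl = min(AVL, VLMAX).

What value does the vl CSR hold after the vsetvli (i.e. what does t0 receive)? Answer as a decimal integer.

vl = 7

VLMAX = (256 × 1/4) / 8 = 8 lanes
vl = min(AVL, VLMAX) = min(7, 8) = 7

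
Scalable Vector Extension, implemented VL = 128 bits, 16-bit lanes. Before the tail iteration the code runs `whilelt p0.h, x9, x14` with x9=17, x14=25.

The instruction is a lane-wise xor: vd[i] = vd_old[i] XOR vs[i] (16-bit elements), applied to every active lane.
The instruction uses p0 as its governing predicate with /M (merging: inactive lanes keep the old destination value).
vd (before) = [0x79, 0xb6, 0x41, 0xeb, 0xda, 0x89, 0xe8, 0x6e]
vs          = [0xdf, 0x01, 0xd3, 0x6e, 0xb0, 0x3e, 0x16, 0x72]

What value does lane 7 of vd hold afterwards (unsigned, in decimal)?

lane count: 128 div 16 = 8
whilelt: lane j active iff 17+j < 25 → j < 8 → 8 active
  i=0: xor(0x79,0xdf) → 166
  i=1: xor(0xb6,0x01) → 183
  i=2: xor(0x41,0xd3) → 146
  i=3: xor(0xeb,0x6e) → 133
  i=4: xor(0xda,0xb0) → 106
  i=5: xor(0x89,0x3e) → 183
  i=6: xor(0xe8,0x16) → 254
  i=7: xor(0x6e,0x72) → 28

vd[7] = 28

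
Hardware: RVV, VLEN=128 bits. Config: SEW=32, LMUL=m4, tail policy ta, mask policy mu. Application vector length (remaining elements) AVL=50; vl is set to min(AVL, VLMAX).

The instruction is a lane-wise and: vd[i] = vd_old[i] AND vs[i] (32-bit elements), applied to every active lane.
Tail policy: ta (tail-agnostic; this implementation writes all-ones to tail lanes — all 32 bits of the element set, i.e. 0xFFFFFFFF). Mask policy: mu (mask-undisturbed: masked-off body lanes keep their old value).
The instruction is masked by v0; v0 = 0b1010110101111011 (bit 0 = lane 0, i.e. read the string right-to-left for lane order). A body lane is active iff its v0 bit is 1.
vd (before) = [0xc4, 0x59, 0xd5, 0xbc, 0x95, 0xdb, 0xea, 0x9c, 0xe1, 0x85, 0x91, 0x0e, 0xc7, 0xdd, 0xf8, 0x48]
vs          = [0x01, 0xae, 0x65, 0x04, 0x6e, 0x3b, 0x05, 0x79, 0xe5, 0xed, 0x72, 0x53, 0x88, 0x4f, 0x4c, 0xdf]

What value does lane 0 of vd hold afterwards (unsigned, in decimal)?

lanes per group: 128·4/32 = 16
AVL=50 > VLMAX=16, so vl = 16
[0] and(0xc4,0x01) = 0x00
[1] and(0x59,0xae) = 0x08
[2] mask-off/keep = 0xd5
[3] and(0xbc,0x04) = 0x04
[4] and(0x95,0x6e) = 0x04
[5] and(0xdb,0x3b) = 0x1b
[6] and(0xea,0x05) = 0x00
[7] mask-off/keep = 0x9c
[8] and(0xe1,0xe5) = 0xe1
[9] mask-off/keep = 0x85
[10] and(0x91,0x72) = 0x10
[11] and(0x0e,0x53) = 0x02
[12] mask-off/keep = 0xc7
[13] and(0xdd,0x4f) = 0x4d
[14] mask-off/keep = 0xf8
[15] and(0x48,0xdf) = 0x48

vd[0] = 0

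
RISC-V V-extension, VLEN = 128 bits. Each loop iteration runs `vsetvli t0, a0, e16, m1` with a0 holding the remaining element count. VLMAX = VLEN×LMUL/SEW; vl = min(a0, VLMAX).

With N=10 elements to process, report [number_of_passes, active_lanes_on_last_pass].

[iterations, last_vl] = [2, 2]

VLMAX = (128 × 1) / 16 = 8 lanes
10 elements at 8/iter → 2 passes, remainder 2 on the last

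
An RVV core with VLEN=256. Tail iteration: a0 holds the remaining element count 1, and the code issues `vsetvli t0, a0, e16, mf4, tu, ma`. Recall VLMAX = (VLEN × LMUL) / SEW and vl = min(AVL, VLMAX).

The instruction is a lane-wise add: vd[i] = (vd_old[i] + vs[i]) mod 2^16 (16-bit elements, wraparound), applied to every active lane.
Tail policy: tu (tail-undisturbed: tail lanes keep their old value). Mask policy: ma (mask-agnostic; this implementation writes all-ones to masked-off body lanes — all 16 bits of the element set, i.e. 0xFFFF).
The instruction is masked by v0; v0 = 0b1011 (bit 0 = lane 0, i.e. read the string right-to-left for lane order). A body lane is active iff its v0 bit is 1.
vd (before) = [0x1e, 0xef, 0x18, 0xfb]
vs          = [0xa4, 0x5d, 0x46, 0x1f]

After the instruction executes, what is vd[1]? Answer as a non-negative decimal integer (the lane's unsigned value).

lanes per group: 256·1/4/16 = 4
vl ← min(1, 4) = 1
  i=0: add(0x1e,0xa4) → 194
  i=1: tail/keep → 239
  i=2: tail/keep → 24
  i=3: tail/keep → 251

vd[1] = 239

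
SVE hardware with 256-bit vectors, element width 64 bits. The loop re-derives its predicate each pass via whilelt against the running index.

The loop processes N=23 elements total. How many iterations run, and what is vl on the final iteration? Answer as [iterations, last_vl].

[iterations, last_vl] = [6, 3]

lane count: 256 div 64 = 4
iterations = ceil(23/4) = 6; final-pass vl = 3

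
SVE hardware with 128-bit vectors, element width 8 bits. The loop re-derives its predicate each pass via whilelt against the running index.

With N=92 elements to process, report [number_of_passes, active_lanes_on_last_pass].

128-bit reg / 8-bit elem → 16 lanes
92 elements at 16/iter → 6 passes, remainder 12 on the last

[iterations, last_vl] = [6, 12]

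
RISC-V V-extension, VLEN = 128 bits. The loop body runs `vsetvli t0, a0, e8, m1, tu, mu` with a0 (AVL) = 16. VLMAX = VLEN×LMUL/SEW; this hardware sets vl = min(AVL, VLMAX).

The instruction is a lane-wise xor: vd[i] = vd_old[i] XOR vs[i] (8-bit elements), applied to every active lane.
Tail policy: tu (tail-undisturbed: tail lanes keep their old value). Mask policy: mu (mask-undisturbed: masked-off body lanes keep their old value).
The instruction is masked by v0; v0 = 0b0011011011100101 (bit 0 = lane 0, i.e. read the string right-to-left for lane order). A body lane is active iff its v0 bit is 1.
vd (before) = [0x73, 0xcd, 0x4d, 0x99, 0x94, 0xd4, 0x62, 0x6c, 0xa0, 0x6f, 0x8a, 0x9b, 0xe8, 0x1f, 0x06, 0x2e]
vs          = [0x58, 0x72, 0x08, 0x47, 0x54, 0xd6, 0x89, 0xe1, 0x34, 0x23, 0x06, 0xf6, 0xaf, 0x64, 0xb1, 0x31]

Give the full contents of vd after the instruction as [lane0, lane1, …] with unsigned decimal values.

VLMAX = (128 × 1) / 8 = 16 lanes
AVL=16 ≤ VLMAX=16, so vl = 16
[0] xor(0x73,0x58) = 0x2b
[1] mask-off/keep = 0xcd
[2] xor(0x4d,0x08) = 0x45
[3] mask-off/keep = 0x99
[4] mask-off/keep = 0x94
[5] xor(0xd4,0xd6) = 0x02
[6] xor(0x62,0x89) = 0xeb
[7] xor(0x6c,0xe1) = 0x8d
[8] mask-off/keep = 0xa0
[9] xor(0x6f,0x23) = 0x4c
[10] xor(0x8a,0x06) = 0x8c
[11] mask-off/keep = 0x9b
[12] xor(0xe8,0xaf) = 0x47
[13] xor(0x1f,0x64) = 0x7b
[14] mask-off/keep = 0x06
[15] mask-off/keep = 0x2e

vd = [43, 205, 69, 153, 148, 2, 235, 141, 160, 76, 140, 155, 71, 123, 6, 46]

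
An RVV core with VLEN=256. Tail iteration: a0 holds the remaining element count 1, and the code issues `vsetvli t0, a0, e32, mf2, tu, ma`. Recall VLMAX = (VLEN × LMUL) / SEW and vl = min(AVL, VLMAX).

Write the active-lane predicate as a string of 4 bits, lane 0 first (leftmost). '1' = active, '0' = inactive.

lanes per group: 256·1/2/32 = 4
AVL=1 ≤ VLMAX=4, so vl = 1
bits (lane 0 leftmost): 1000

predicate = 1000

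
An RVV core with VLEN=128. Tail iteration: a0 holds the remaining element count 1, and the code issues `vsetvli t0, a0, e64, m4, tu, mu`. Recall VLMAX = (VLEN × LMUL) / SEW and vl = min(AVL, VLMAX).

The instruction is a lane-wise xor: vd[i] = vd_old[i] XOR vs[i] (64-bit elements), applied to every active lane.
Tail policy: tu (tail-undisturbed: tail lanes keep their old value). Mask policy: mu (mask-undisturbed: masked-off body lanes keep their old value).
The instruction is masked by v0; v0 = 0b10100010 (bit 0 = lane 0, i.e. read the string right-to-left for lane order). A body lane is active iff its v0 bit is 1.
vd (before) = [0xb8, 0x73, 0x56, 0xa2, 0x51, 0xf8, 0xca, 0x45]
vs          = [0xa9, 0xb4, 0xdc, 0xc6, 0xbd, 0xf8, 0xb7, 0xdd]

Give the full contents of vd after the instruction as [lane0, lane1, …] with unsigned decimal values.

VLMAX = VLEN×LMUL/SEW = 128×4/64 = 8
AVL=1 ≤ VLMAX=8, so vl = 1
  i=0: mask-off/keep → 184
  i=1: tail/keep → 115
  i=2: tail/keep → 86
  i=3: tail/keep → 162
  i=4: tail/keep → 81
  i=5: tail/keep → 248
  i=6: tail/keep → 202
  i=7: tail/keep → 69

vd = [184, 115, 86, 162, 81, 248, 202, 69]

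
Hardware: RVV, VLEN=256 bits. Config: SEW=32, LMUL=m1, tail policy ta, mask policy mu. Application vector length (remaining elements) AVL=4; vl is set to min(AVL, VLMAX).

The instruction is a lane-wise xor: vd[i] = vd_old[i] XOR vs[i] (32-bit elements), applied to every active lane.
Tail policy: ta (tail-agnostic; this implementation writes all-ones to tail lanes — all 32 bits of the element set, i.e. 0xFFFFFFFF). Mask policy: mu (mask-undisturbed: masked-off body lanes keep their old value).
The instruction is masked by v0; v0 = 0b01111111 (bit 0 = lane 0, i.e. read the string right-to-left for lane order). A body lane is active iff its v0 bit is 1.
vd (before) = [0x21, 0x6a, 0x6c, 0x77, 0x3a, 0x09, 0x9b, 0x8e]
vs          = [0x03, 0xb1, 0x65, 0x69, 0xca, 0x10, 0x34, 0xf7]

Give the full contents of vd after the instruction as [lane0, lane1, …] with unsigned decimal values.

VLMAX = (256 × 1) / 32 = 8 lanes
AVL=4 ≤ VLMAX=8, so vl = 4
[0] xor(0x21,0x03) = 0x22
[1] xor(0x6a,0xb1) = 0xdb
[2] xor(0x6c,0x65) = 0x09
[3] xor(0x77,0x69) = 0x1e
[4] tail/ones = 0xffffffff
[5] tail/ones = 0xffffffff
[6] tail/ones = 0xffffffff
[7] tail/ones = 0xffffffff

vd = [34, 219, 9, 30, 4294967295, 4294967295, 4294967295, 4294967295]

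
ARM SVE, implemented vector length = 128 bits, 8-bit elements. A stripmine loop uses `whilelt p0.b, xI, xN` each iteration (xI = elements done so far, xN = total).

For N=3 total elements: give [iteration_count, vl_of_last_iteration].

128-bit reg / 8-bit elem → 16 lanes
N=3: ⌈3/16⌉ = 1 iters; last vl = 3 − 0×16 = 3

[iterations, last_vl] = [1, 3]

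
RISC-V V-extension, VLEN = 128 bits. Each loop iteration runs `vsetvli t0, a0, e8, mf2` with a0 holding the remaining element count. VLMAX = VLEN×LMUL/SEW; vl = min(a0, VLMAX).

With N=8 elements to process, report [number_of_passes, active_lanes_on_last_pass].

VLMAX = VLEN×LMUL/SEW = 128×1/2/8 = 8
iterations = ceil(8/8) = 1; final-pass vl = 8

[iterations, last_vl] = [1, 8]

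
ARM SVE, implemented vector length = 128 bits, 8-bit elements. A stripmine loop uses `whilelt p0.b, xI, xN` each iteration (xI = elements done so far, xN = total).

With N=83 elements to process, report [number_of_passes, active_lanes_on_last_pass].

128-bit reg / 8-bit elem → 16 lanes
iterations = ceil(83/16) = 6; final-pass vl = 3

[iterations, last_vl] = [6, 3]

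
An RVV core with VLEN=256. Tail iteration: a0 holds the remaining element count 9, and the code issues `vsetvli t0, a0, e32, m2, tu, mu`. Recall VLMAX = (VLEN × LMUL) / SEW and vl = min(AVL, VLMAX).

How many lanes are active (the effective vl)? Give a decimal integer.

vl = 9

VLMAX = VLEN×LMUL/SEW = 256×2/32 = 16
AVL=9 ≤ VLMAX=16, so vl = 9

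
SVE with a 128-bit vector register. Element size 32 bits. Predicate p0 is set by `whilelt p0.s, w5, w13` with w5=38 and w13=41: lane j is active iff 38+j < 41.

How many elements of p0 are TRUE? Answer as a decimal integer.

register lanes = 128/32 = 4
whilelt: lane j active iff 38+j < 41 → j < 3 → 3 active

vl = 3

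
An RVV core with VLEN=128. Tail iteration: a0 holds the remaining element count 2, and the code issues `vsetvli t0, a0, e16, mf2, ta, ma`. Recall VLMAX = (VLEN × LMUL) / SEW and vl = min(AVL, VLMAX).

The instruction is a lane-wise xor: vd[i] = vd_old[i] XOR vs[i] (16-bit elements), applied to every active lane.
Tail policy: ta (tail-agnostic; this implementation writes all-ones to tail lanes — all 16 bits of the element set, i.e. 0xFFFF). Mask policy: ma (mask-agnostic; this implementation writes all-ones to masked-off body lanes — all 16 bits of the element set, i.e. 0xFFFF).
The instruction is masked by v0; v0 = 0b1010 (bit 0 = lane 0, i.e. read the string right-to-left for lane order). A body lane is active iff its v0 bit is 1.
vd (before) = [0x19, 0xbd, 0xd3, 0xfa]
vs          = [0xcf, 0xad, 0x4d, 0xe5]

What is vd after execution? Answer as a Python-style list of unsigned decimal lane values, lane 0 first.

lanes per group: 128·1/2/16 = 4
vl ← min(2, 4) = 2
lane  0: mask-off/ones ⇒ 0xffff
lane  1: xor(0xbd,0xad) ⇒ 0x10
lane  2: tail/ones ⇒ 0xffff
lane  3: tail/ones ⇒ 0xffff

vd = [65535, 16, 65535, 65535]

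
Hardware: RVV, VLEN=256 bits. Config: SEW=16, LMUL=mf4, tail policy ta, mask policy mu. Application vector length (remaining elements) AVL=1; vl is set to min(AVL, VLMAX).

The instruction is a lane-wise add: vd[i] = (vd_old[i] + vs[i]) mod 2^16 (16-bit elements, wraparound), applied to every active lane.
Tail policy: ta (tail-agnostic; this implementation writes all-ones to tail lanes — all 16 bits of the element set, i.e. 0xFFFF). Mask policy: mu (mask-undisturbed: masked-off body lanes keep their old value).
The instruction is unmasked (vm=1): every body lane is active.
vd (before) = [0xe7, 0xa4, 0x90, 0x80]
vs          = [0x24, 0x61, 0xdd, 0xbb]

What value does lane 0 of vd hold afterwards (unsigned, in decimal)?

vd[0] = 267

VLMAX = VLEN×LMUL/SEW = 256×1/4/16 = 4
vl ← min(1, 4) = 1
lane  0: add(0xe7,0x24) ⇒ 0x10b
lane  1: tail/ones ⇒ 0xffff
lane  2: tail/ones ⇒ 0xffff
lane  3: tail/ones ⇒ 0xffff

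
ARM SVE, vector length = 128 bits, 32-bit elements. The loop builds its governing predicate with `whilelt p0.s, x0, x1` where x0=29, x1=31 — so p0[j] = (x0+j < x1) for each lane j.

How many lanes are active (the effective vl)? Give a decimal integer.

128-bit reg / 32-bit elem → 4 lanes
whilelt: lane j active iff 29+j < 31 → j < 2 → 2 active

vl = 2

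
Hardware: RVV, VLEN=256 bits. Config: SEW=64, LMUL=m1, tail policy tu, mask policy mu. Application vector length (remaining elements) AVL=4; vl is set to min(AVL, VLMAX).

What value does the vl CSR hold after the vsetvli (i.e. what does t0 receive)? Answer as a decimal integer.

vl = 4

VLMAX = VLEN×LMUL/SEW = 256×1/64 = 4
AVL=4 ≤ VLMAX=4, so vl = 4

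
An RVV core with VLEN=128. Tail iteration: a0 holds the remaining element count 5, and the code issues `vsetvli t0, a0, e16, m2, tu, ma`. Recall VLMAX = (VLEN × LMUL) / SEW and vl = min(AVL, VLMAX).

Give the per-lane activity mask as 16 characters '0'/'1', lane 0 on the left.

VLMAX = VLEN×LMUL/SEW = 128×2/16 = 16
AVL=5 ≤ VLMAX=16, so vl = 5
bits (lane 0 leftmost): 1111100000000000

predicate = 1111100000000000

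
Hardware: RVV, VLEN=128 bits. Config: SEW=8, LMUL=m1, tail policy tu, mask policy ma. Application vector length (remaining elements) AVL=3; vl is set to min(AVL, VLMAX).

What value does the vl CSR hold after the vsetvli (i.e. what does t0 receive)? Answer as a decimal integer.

vl = 3

lanes per group: 128·1/8 = 16
vl ← min(3, 16) = 3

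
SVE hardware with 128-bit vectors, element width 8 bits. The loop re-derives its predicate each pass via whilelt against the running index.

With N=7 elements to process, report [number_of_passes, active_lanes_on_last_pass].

[iterations, last_vl] = [1, 7]

register lanes = 128/8 = 16
N=7: ⌈7/16⌉ = 1 iters; last vl = 7 − 0×16 = 7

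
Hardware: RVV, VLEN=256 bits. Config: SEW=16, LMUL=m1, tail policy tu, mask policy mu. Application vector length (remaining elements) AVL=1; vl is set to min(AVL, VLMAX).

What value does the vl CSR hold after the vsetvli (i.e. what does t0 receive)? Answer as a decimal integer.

vl = 1

lanes per group: 256·1/16 = 16
AVL=1 ≤ VLMAX=16, so vl = 1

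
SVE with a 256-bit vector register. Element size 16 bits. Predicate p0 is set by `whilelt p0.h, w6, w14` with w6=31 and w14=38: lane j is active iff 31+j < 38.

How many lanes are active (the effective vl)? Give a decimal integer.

vl = 7

256-bit reg / 16-bit elem → 16 lanes
p0[j] = (31+j < 38); true for j=0..6 → 7 lanes set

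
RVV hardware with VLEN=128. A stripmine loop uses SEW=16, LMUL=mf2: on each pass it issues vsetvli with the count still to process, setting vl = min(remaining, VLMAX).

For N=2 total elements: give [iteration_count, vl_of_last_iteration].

VLMAX = VLEN×LMUL/SEW = 128×1/2/16 = 4
iterations = ceil(2/4) = 1; final-pass vl = 2

[iterations, last_vl] = [1, 2]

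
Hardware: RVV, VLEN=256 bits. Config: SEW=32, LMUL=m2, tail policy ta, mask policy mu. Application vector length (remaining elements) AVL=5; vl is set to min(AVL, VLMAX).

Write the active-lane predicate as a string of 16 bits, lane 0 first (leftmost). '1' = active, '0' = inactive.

predicate = 1111100000000000

lanes per group: 256·2/32 = 16
vl = min(AVL, VLMAX) = min(5, 16) = 5
bits (lane 0 leftmost): 1111100000000000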